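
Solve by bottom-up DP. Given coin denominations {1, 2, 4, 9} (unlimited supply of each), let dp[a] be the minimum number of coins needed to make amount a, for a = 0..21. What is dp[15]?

3

 a  0  1  2  3  4  5  6  7  8  9 10 11 12 13 14 15 16 17 18 19 20 21
dp  0  1  1  2  1  2  2  3  2  1  2  2  3  2  3  3  4  3  2  3  3  4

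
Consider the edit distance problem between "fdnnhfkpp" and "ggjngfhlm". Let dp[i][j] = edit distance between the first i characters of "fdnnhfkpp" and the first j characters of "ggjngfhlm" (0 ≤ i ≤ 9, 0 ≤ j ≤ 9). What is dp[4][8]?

   ''  g  g  j  n  g  f  h  l  m
''  0  1  2  3  4  5  6  7  8  9
 f  1  1  2  3  4  5  5  6  7  8
 d  2  2  2  3  4  5  6  6  7  8
 n  3  3  3  3  3  4  5  6  7  8
 n  4  4  4  4  3  4  5  6  7  8
 h  5  5  5  5  4  4  5  5  6  7
 f  6  6  6  6  5  5  4  5  6  7
 k  7  7  7  7  6  6  5  5  6  7
 p  8  8  8  8  7  7  6  6  6  7
 p  9  9  9  9  8  8  7  7  7  7

7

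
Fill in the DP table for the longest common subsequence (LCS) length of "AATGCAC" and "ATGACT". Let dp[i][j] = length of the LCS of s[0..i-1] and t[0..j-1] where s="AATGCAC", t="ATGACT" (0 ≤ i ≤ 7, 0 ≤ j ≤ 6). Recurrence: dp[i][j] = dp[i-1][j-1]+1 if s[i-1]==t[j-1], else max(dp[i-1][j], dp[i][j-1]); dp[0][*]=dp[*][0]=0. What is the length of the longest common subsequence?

5

   ''  A  T  G  A  C  T
''  0  0  0  0  0  0  0
 A  0  1  1  1  1  1  1
 A  0  1  1  1  2  2  2
 T  0  1  2  2  2  2  3
 G  0  1  2  3  3  3  3
 C  0  1  2  3  3  4  4
 A  0  1  2  3  4  4  4
 C  0  1  2  3  4  5  5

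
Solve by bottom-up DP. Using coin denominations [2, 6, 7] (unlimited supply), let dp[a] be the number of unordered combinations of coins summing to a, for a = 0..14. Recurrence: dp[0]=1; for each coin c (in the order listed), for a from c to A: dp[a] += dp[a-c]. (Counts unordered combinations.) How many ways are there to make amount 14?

after  coin     0     1     2     3     4     5     6     7     8     9    10    11    12    13    14
          2     1     0     1     0     1     0     1     0     1     0     1     0     1     0     1
          6     1     0     1     0     1     0     2     0     2     0     2     0     3     0     3
          7     1     0     1     0     1     0     2     1     2     1     2     1     3     2     4

4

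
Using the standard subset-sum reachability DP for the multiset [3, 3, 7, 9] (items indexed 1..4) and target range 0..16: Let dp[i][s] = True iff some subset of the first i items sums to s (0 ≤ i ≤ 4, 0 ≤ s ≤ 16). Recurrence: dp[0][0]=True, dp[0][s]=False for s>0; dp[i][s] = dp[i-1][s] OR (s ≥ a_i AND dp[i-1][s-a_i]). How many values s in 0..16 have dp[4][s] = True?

10

i\s   0   1   2   3   4   5   6   7   8   9  10  11  12  13  14  15  16
  0   T   F   F   F   F   F   F   F   F   F   F   F   F   F   F   F   F
  1   T   F   F   T   F   F   F   F   F   F   F   F   F   F   F   F   F
  2   T   F   F   T   F   F   T   F   F   F   F   F   F   F   F   F   F
  3   T   F   F   T   F   F   T   T   F   F   T   F   F   T   F   F   F
  4   T   F   F   T   F   F   T   T   F   T   T   F   T   T   F   T   T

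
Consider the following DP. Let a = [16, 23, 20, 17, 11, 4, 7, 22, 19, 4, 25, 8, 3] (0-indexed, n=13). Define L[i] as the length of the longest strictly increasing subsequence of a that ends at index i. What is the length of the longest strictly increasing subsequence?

4

   i    0    1    2    3    4    5    6    7    8    9   10   11   12
a[i]   16   23   20   17   11    4    7   22   19    4   25    8    3
L[i]    1    2    2    2    1    1    2    3    3    1    4    3    1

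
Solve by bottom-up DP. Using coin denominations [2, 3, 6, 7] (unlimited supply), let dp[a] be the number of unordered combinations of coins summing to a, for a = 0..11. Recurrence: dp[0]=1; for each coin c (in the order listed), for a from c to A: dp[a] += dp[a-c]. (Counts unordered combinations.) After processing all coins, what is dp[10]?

after  coin     0     1     2     3     4     5     6     7     8     9    10    11
          2     1     0     1     0     1     0     1     0     1     0     1     0
          3     1     0     1     1     1     1     2     1     2     2     2     2
          6     1     0     1     1     1     1     3     1     3     3     3     3
          7     1     0     1     1     1     1     3     2     3     4     4     4

4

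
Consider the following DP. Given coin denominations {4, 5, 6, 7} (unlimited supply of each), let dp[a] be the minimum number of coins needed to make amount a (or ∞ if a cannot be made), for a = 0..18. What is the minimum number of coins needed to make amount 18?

3

 a  0  1  2  3  4  5  6  7  8  9 10 11 12 13 14 15 16 17 18
dp  0  -  -  -  1  1  1  1  2  2  2  2  2  2  2  3  3  3  3
(- denotes ∞ / unreachable)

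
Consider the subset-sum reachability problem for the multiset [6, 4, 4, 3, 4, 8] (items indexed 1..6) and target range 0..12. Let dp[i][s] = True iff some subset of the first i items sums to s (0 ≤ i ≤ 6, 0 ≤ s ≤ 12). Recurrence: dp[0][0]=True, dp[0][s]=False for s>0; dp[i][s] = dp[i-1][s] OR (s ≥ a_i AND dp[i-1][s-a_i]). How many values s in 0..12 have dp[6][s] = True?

i\s   0   1   2   3   4   5   6   7   8   9  10  11  12
  0   T   F   F   F   F   F   F   F   F   F   F   F   F
  1   T   F   F   F   F   F   T   F   F   F   F   F   F
  2   T   F   F   F   T   F   T   F   F   F   T   F   F
  3   T   F   F   F   T   F   T   F   T   F   T   F   F
  4   T   F   F   T   T   F   T   T   T   T   T   T   F
  5   T   F   F   T   T   F   T   T   T   T   T   T   T
  6   T   F   F   T   T   F   T   T   T   T   T   T   T

10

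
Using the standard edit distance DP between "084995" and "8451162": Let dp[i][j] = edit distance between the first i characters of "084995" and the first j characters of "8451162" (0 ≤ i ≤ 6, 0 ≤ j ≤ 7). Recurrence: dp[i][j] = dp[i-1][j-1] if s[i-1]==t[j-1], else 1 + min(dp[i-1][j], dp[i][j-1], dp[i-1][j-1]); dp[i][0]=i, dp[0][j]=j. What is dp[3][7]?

6

   ''  8  4  5  1  1  6  2
''  0  1  2  3  4  5  6  7
 0  1  1  2  3  4  5  6  7
 8  2  1  2  3  4  5  6  7
 4  3  2  1  2  3  4  5  6
 9  4  3  2  2  3  4  5  6
 9  5  4  3  3  3  4  5  6
 5  6  5  4  3  4  4  5  6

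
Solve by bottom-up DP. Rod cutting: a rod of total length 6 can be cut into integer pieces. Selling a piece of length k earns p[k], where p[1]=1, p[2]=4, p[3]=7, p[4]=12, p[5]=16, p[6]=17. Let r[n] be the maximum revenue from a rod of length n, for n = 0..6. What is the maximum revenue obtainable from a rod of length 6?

17

   n    0    1    2    3    4    5    6
r[n]    0    1    4    7   12   16   17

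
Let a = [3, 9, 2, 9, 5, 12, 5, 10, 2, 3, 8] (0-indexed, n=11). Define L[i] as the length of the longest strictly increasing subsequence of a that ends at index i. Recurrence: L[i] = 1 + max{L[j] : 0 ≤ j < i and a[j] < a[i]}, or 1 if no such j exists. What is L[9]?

   i    0    1    2    3    4    5    6    7    8    9   10
a[i]    3    9    2    9    5   12    5   10    2    3    8
L[i]    1    2    1    2    2    3    2    3    1    2    3

2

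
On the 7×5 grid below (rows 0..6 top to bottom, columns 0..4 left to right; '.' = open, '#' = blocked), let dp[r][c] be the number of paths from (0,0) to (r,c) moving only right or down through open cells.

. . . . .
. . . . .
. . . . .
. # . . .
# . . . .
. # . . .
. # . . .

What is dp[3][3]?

16

r\c   0   1   2   3   4
  0   1   1   1   1   1
  1   1   2   3   4   5
  2   1   3   6  10  15
  3   1   0   6  16  31
  4   0   0   6  22  53
  5   0   0   6  28  81
  6   0   0   6  34 115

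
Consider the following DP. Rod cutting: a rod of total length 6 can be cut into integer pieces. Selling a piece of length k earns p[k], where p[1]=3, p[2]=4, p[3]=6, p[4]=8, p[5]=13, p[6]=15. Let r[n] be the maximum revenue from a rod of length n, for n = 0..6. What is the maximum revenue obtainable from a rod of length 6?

18

   n    0    1    2    3    4    5    6
r[n]    0    3    6    9   12   15   18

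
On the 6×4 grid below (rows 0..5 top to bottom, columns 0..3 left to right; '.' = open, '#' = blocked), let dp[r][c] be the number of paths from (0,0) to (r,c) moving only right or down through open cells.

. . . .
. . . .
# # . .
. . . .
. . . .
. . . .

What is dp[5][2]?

3

r\c   0   1   2   3
  0   1   1   1   1
  1   1   2   3   4
  2   0   0   3   7
  3   0   0   3  10
  4   0   0   3  13
  5   0   0   3  16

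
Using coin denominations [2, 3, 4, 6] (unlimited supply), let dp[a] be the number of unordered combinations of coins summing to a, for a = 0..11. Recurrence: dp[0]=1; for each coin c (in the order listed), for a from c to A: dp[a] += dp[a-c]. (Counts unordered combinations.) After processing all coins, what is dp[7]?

after  coin     0     1     2     3     4     5     6     7     8     9    10    11
          2     1     0     1     0     1     0     1     0     1     0     1     0
          3     1     0     1     1     1     1     2     1     2     2     2     2
          4     1     0     1     1     2     1     3     2     4     3     5     4
          6     1     0     1     1     2     1     4     2     5     4     7     5

2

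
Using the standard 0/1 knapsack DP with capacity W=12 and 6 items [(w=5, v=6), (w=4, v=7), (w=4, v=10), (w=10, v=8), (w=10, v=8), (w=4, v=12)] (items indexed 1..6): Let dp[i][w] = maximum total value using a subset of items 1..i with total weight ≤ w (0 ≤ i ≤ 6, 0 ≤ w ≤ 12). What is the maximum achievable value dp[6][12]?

i\w   0   1   2   3   4   5   6   7   8   9  10  11  12
  0   0   0   0   0   0   0   0   0   0   0   0   0   0
  1   0   0   0   0   0   6   6   6   6   6   6   6   6
  2   0   0   0   0   7   7   7   7   7  13  13  13  13
  3   0   0   0   0  10  10  10  10  17  17  17  17  17
  4   0   0   0   0  10  10  10  10  17  17  17  17  17
  5   0   0   0   0  10  10  10  10  17  17  17  17  17
  6   0   0   0   0  12  12  12  12  22  22  22  22  29

29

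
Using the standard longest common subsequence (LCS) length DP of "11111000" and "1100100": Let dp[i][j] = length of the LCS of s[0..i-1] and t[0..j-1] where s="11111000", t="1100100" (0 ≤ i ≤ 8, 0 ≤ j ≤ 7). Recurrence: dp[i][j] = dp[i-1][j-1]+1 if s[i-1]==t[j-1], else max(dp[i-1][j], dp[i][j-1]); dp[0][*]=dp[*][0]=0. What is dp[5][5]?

   ''  1  1  0  0  1  0  0
''  0  0  0  0  0  0  0  0
 1  0  1  1  1  1  1  1  1
 1  0  1  2  2  2  2  2  2
 1  0  1  2  2  2  3  3  3
 1  0  1  2  2  2  3  3  3
 1  0  1  2  2  2  3  3  3
 0  0  1  2  3  3  3  4  4
 0  0  1  2  3  4  4  4  5
 0  0  1  2  3  4  4  5  5

3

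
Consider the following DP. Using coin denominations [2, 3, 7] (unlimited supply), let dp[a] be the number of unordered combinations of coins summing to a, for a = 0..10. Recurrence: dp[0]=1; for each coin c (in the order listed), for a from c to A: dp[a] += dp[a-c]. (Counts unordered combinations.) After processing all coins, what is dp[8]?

2

after  coin     0     1     2     3     4     5     6     7     8     9    10
          2     1     0     1     0     1     0     1     0     1     0     1
          3     1     0     1     1     1     1     2     1     2     2     2
          7     1     0     1     1     1     1     2     2     2     3     3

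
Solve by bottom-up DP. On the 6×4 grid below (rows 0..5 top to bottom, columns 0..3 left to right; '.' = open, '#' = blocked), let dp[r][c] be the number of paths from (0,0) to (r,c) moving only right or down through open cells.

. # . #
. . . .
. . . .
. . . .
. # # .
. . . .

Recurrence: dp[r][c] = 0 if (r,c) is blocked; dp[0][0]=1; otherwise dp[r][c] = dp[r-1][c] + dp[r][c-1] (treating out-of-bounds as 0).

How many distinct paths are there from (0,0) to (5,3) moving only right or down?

r\c   0   1   2   3
  0   1   0   0   0
  1   1   1   1   1
  2   1   2   3   4
  3   1   3   6  10
  4   1   0   0  10
  5   1   1   1  11

11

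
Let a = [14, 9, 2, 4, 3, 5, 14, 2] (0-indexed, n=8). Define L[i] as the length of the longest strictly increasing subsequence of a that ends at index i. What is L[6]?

4

   i    0    1    2    3    4    5    6    7
a[i]   14    9    2    4    3    5   14    2
L[i]    1    1    1    2    2    3    4    1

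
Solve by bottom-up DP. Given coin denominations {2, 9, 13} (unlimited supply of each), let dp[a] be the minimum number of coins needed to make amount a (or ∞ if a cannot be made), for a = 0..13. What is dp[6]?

 a  0  1  2  3  4  5  6  7  8  9 10 11 12 13
dp  0  -  1  -  2  -  3  -  4  1  5  2  6  1
(- denotes ∞ / unreachable)

3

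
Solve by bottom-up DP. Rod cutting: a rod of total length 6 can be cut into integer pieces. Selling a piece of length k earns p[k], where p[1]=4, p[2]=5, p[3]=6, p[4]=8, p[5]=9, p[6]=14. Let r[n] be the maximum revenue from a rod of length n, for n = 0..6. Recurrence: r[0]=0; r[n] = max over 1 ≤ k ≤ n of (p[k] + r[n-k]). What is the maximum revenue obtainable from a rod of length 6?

24

   n    0    1    2    3    4    5    6
r[n]    0    4    8   12   16   20   24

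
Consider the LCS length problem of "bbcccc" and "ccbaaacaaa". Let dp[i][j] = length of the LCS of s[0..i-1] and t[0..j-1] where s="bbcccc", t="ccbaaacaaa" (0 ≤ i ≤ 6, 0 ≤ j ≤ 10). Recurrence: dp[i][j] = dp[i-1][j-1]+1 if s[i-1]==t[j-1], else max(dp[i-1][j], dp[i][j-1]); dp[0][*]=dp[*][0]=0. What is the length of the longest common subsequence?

   ''  c  c  b  a  a  a  c  a  a  a
''  0  0  0  0  0  0  0  0  0  0  0
 b  0  0  0  1  1  1  1  1  1  1  1
 b  0  0  0  1  1  1  1  1  1  1  1
 c  0  1  1  1  1  1  1  2  2  2  2
 c  0  1  2  2  2  2  2  2  2  2  2
 c  0  1  2  2  2  2  2  3  3  3  3
 c  0  1  2  2  2  2  2  3  3  3  3

3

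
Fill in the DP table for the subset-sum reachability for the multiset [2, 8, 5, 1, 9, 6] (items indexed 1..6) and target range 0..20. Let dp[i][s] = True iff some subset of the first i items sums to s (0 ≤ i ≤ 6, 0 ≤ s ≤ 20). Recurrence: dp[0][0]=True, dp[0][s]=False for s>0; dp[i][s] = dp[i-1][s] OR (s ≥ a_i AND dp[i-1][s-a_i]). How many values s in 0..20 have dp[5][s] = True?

20

i\s   0   1   2   3   4   5   6   7   8   9  10  11  12  13  14  15  16  17  18  19  20
  0   T   F   F   F   F   F   F   F   F   F   F   F   F   F   F   F   F   F   F   F   F
  1   T   F   T   F   F   F   F   F   F   F   F   F   F   F   F   F   F   F   F   F   F
  2   T   F   T   F   F   F   F   F   T   F   T   F   F   F   F   F   F   F   F   F   F
  3   T   F   T   F   F   T   F   T   T   F   T   F   F   T   F   T   F   F   F   F   F
  4   T   T   T   T   F   T   T   T   T   T   T   T   F   T   T   T   T   F   F   F   F
  5   T   T   T   T   F   T   T   T   T   T   T   T   T   T   T   T   T   T   T   T   T
  6   T   T   T   T   F   T   T   T   T   T   T   T   T   T   T   T   T   T   T   T   T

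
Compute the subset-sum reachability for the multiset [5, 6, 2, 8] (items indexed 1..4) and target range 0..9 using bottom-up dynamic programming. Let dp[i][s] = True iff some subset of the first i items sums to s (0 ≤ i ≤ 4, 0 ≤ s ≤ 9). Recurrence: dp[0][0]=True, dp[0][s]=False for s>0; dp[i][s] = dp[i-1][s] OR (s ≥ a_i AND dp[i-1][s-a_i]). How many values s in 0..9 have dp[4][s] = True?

i\s   0   1   2   3   4   5   6   7   8   9
  0   T   F   F   F   F   F   F   F   F   F
  1   T   F   F   F   F   T   F   F   F   F
  2   T   F   F   F   F   T   T   F   F   F
  3   T   F   T   F   F   T   T   T   T   F
  4   T   F   T   F   F   T   T   T   T   F

6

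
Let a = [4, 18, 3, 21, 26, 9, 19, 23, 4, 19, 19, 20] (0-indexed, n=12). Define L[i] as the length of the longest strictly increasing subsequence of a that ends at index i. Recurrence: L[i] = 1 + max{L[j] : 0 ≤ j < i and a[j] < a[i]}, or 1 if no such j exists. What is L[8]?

   i    0    1    2    3    4    5    6    7    8    9   10   11
a[i]    4   18    3   21   26    9   19   23    4   19   19   20
L[i]    1    2    1    3    4    2    3    4    2    3    3    4

2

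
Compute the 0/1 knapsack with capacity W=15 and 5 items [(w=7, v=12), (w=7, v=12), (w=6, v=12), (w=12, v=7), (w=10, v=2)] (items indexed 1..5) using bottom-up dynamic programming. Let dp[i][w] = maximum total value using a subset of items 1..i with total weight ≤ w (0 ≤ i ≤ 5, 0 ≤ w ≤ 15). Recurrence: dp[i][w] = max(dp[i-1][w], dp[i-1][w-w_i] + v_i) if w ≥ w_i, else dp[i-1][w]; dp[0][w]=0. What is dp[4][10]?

12

i\w   0   1   2   3   4   5   6   7   8   9  10  11  12  13  14  15
  0   0   0   0   0   0   0   0   0   0   0   0   0   0   0   0   0
  1   0   0   0   0   0   0   0  12  12  12  12  12  12  12  12  12
  2   0   0   0   0   0   0   0  12  12  12  12  12  12  12  24  24
  3   0   0   0   0   0   0  12  12  12  12  12  12  12  24  24  24
  4   0   0   0   0   0   0  12  12  12  12  12  12  12  24  24  24
  5   0   0   0   0   0   0  12  12  12  12  12  12  12  24  24  24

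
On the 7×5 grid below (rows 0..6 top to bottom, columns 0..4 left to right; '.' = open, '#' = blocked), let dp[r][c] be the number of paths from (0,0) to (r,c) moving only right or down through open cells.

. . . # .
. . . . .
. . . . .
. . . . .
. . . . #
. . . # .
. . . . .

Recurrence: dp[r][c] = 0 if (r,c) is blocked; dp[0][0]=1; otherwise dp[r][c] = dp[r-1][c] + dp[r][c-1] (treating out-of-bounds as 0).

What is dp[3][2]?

r\c   0   1   2   3   4
  0   1   1   1   0   0
  1   1   2   3   3   3
  2   1   3   6   9  12
  3   1   4  10  19  31
  4   1   5  15  34   0
  5   1   6  21   0   0
  6   1   7  28  28  28

10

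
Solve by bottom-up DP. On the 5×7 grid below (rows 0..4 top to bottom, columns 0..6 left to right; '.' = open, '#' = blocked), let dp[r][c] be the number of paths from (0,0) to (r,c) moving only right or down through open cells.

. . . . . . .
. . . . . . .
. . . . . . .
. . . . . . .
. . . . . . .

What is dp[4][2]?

r\c   0   1   2   3   4   5   6
  0   1   1   1   1   1   1   1
  1   1   2   3   4   5   6   7
  2   1   3   6  10  15  21  28
  3   1   4  10  20  35  56  84
  4   1   5  15  35  70 126 210

15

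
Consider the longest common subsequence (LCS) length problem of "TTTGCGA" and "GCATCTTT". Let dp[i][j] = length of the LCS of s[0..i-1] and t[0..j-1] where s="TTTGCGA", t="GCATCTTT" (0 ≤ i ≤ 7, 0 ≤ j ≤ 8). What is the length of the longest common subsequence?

   ''  G  C  A  T  C  T  T  T
''  0  0  0  0  0  0  0  0  0
 T  0  0  0  0  1  1  1  1  1
 T  0  0  0  0  1  1  2  2  2
 T  0  0  0  0  1  1  2  3  3
 G  0  1  1  1  1  1  2  3  3
 C  0  1  2  2  2  2  2  3  3
 G  0  1  2  2  2  2  2  3  3
 A  0  1  2  3  3  3  3  3  3

3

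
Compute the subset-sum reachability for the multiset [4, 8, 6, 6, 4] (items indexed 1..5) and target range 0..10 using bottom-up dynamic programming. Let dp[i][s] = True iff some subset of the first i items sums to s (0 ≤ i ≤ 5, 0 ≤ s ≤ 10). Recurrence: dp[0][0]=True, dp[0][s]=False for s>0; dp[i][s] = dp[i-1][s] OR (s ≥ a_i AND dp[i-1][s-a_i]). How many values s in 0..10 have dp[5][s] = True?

i\s   0   1   2   3   4   5   6   7   8   9  10
  0   T   F   F   F   F   F   F   F   F   F   F
  1   T   F   F   F   T   F   F   F   F   F   F
  2   T   F   F   F   T   F   F   F   T   F   F
  3   T   F   F   F   T   F   T   F   T   F   T
  4   T   F   F   F   T   F   T   F   T   F   T
  5   T   F   F   F   T   F   T   F   T   F   T

5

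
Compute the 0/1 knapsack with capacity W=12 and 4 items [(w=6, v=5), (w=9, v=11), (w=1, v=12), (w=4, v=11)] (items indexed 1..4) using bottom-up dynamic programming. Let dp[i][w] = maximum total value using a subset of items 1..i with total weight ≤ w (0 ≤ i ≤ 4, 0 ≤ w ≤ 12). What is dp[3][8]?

17

i\w   0   1   2   3   4   5   6   7   8   9  10  11  12
  0   0   0   0   0   0   0   0   0   0   0   0   0   0
  1   0   0   0   0   0   0   5   5   5   5   5   5   5
  2   0   0   0   0   0   0   5   5   5  11  11  11  11
  3   0  12  12  12  12  12  12  17  17  17  23  23  23
  4   0  12  12  12  12  23  23  23  23  23  23  28  28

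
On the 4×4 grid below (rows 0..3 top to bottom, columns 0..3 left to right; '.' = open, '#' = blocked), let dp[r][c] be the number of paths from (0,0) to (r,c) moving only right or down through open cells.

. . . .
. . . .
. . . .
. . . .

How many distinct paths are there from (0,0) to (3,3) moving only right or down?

r\c   0   1   2   3
  0   1   1   1   1
  1   1   2   3   4
  2   1   3   6  10
  3   1   4  10  20

20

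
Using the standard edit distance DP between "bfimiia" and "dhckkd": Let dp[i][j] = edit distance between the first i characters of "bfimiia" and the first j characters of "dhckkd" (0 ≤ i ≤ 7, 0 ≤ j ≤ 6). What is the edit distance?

7

   ''  d  h  c  k  k  d
''  0  1  2  3  4  5  6
 b  1  1  2  3  4  5  6
 f  2  2  2  3  4  5  6
 i  3  3  3  3  4  5  6
 m  4  4  4  4  4  5  6
 i  5  5  5  5  5  5  6
 i  6  6  6  6  6  6  6
 a  7  7  7  7  7  7  7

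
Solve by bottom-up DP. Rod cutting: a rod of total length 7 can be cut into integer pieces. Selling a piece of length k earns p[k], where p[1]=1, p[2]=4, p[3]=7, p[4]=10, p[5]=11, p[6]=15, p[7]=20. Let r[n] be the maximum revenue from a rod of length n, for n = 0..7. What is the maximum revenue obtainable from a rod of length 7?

   n    0    1    2    3    4    5    6    7
r[n]    0    1    4    7   10   11   15   20

20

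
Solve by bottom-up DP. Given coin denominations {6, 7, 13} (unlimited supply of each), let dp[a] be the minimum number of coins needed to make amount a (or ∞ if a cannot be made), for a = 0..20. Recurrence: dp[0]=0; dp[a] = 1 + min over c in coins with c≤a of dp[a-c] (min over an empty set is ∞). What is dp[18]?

 a  0  1  2  3  4  5  6  7  8  9 10 11 12 13 14 15 16 17 18 19 20
dp  0  -  -  -  -  -  1  1  -  -  -  -  2  1  2  -  -  -  3  2  2
(- denotes ∞ / unreachable)

3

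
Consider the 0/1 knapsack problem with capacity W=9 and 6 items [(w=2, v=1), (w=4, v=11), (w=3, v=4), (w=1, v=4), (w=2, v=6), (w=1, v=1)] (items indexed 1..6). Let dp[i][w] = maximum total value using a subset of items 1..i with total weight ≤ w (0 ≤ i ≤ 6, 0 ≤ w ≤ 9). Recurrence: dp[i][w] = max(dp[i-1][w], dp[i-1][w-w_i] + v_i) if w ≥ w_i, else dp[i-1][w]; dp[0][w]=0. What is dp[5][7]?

i\w   0   1   2   3   4   5   6   7   8   9
  0   0   0   0   0   0   0   0   0   0   0
  1   0   0   1   1   1   1   1   1   1   1
  2   0   0   1   1  11  11  12  12  12  12
  3   0   0   1   4  11  11  12  15  15  16
  4   0   4   4   5  11  15  15  16  19  19
  5   0   4   6  10  11  15  17  21  21  22
  6   0   4   6  10  11  15  17  21  22  22

21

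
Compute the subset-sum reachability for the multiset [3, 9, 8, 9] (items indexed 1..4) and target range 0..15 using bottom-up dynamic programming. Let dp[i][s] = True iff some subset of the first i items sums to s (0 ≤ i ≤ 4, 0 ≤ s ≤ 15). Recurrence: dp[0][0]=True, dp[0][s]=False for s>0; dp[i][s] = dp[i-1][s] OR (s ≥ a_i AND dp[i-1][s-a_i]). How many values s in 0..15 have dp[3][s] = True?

i\s   0   1   2   3   4   5   6   7   8   9  10  11  12  13  14  15
  0   T   F   F   F   F   F   F   F   F   F   F   F   F   F   F   F
  1   T   F   F   T   F   F   F   F   F   F   F   F   F   F   F   F
  2   T   F   F   T   F   F   F   F   F   T   F   F   T   F   F   F
  3   T   F   F   T   F   F   F   F   T   T   F   T   T   F   F   F
  4   T   F   F   T   F   F   F   F   T   T   F   T   T   F   F   F

6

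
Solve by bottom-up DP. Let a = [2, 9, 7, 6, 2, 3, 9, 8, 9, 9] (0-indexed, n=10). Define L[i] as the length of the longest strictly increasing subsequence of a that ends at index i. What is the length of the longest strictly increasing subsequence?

4

   i    0    1    2    3    4    5    6    7    8    9
a[i]    2    9    7    6    2    3    9    8    9    9
L[i]    1    2    2    2    1    2    3    3    4    4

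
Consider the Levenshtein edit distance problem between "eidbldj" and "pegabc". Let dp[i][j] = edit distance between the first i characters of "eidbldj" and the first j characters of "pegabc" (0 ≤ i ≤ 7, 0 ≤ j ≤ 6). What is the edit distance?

6

   ''  p  e  g  a  b  c
''  0  1  2  3  4  5  6
 e  1  1  1  2  3  4  5
 i  2  2  2  2  3  4  5
 d  3  3  3  3  3  4  5
 b  4  4  4  4  4  3  4
 l  5  5  5  5  5  4  4
 d  6  6  6  6  6  5  5
 j  7  7  7  7  7  6  6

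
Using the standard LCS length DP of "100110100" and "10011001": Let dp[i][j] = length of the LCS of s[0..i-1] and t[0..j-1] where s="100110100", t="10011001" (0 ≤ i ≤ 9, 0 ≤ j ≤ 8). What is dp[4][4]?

4

   ''  1  0  0  1  1  0  0  1
''  0  0  0  0  0  0  0  0  0
 1  0  1  1  1  1  1  1  1  1
 0  0  1  2  2  2  2  2  2  2
 0  0  1  2  3  3  3  3  3  3
 1  0  1  2  3  4  4  4  4  4
 1  0  1  2  3  4  5  5  5  5
 0  0  1  2  3  4  5  6  6  6
 1  0  1  2  3  4  5  6  6  7
 0  0  1  2  3  4  5  6  7  7
 0  0  1  2  3  4  5  6  7  7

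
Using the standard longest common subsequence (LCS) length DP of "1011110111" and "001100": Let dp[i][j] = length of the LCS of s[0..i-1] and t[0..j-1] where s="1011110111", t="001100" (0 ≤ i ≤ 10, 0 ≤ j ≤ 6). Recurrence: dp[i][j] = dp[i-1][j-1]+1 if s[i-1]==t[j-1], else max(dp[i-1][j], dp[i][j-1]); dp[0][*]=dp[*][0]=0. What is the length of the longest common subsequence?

4

   ''  0  0  1  1  0  0
''  0  0  0  0  0  0  0
 1  0  0  0  1  1  1  1
 0  0  1  1  1  1  2  2
 1  0  1  1  2  2  2  2
 1  0  1  1  2  3  3  3
 1  0  1  1  2  3  3  3
 1  0  1  1  2  3  3  3
 0  0  1  2  2  3  4  4
 1  0  1  2  3  3  4  4
 1  0  1  2  3  4  4  4
 1  0  1  2  3  4  4  4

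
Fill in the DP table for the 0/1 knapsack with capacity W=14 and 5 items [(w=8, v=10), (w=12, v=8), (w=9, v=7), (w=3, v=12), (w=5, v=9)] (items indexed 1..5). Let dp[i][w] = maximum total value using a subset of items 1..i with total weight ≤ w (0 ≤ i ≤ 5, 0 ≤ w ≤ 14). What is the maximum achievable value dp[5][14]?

22

i\w   0   1   2   3   4   5   6   7   8   9  10  11  12  13  14
  0   0   0   0   0   0   0   0   0   0   0   0   0   0   0   0
  1   0   0   0   0   0   0   0   0  10  10  10  10  10  10  10
  2   0   0   0   0   0   0   0   0  10  10  10  10  10  10  10
  3   0   0   0   0   0   0   0   0  10  10  10  10  10  10  10
  4   0   0   0  12  12  12  12  12  12  12  12  22  22  22  22
  5   0   0   0  12  12  12  12  12  21  21  21  22  22  22  22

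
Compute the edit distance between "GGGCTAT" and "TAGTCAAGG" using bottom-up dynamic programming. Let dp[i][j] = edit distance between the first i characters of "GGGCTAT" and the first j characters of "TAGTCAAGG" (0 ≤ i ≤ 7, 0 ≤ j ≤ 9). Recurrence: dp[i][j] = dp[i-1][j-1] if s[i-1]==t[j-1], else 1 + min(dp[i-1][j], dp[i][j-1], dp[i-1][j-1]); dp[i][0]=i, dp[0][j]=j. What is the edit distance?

6

   ''  T  A  G  T  C  A  A  G  G
''  0  1  2  3  4  5  6  7  8  9
 G  1  1  2  2  3  4  5  6  7  8
 G  2  2  2  2  3  4  5  6  6  7
 G  3  3  3  2  3  4  5  6  6  6
 C  4  4  4  3  3  3  4  5  6  7
 T  5  4  5  4  3  4  4  5  6  7
 A  6  5  4  5  4  4  4  4  5  6
 T  7  6  5  5  5  5  5  5  5  6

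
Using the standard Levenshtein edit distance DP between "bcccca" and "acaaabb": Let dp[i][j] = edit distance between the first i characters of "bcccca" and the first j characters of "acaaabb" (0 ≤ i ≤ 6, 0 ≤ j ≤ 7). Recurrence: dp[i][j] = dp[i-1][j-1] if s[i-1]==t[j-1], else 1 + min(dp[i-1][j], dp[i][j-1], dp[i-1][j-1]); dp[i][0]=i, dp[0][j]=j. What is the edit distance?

6

   ''  a  c  a  a  a  b  b
''  0  1  2  3  4  5  6  7
 b  1  1  2  3  4  5  5  6
 c  2  2  1  2  3  4  5  6
 c  3  3  2  2  3  4  5  6
 c  4  4  3  3  3  4  5  6
 c  5  5  4  4  4  4  5  6
 a  6  5  5  4  4  4  5  6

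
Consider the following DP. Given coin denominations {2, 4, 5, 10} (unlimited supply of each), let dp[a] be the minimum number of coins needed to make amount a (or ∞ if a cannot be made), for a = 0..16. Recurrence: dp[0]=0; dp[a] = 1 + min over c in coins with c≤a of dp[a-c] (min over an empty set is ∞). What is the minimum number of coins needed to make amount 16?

 a  0  1  2  3  4  5  6  7  8  9 10 11 12 13 14 15 16
dp  0  -  1  -  1  1  2  2  2  2  1  3  2  3  2  2  3
(- denotes ∞ / unreachable)

3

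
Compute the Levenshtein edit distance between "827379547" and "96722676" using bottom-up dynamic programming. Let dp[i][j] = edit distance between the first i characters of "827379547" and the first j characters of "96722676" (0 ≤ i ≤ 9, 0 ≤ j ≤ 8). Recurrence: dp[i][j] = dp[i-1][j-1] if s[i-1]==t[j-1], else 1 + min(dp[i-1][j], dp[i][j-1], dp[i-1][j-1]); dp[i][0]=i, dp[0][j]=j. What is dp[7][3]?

6

   ''  9  6  7  2  2  6  7  6
''  0  1  2  3  4  5  6  7  8
 8  1  1  2  3  4  5  6  7  8
 2  2  2  2  3  3  4  5  6  7
 7  3  3  3  2  3  4  5  5  6
 3  4  4  4  3  3  4  5  6  6
 7  5  5  5  4  4  4  5  5  6
 9  6  5  6  5  5  5  5  6  6
 5  7  6  6  6  6  6  6  6  7
 4  8  7  7  7  7  7  7  7  7
 7  9  8  8  7  8  8  8  7  8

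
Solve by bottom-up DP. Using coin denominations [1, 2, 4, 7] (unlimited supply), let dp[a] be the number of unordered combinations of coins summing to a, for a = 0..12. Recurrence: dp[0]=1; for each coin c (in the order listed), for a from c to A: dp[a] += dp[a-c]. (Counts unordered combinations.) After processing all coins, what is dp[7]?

after  coin     0     1     2     3     4     5     6     7     8     9    10    11    12
          1     1     1     1     1     1     1     1     1     1     1     1     1     1
          2     1     1     2     2     3     3     4     4     5     5     6     6     7
          4     1     1     2     2     4     4     6     6     9     9    12    12    16
          7     1     1     2     2     4     4     6     7    10    11    14    16    20

7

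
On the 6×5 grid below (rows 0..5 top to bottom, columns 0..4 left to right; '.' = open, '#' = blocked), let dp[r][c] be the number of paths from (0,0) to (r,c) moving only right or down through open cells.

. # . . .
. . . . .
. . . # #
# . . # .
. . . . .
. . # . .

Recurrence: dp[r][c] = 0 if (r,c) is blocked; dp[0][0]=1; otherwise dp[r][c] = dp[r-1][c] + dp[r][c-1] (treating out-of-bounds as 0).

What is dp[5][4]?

14

r\c   0   1   2   3   4
  0   1   0   0   0   0
  1   1   1   1   1   1
  2   1   2   3   0   0
  3   0   2   5   0   0
  4   0   2   7   7   7
  5   0   2   0   7  14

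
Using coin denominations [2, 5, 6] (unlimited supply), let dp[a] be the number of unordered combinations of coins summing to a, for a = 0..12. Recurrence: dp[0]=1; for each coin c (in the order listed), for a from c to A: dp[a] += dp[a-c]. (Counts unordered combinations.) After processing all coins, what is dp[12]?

4

after  coin     0     1     2     3     4     5     6     7     8     9    10    11    12
          2     1     0     1     0     1     0     1     0     1     0     1     0     1
          5     1     0     1     0     1     1     1     1     1     1     2     1     2
          6     1     0     1     0     1     1     2     1     2     1     3     2     4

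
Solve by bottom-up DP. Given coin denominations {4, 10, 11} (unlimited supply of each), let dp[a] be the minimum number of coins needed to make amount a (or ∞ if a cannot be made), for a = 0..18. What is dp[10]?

 a  0  1  2  3  4  5  6  7  8  9 10 11 12 13 14 15 16 17 18
dp  0  -  -  -  1  -  -  -  2  -  1  1  3  -  2  2  4  -  3
(- denotes ∞ / unreachable)

1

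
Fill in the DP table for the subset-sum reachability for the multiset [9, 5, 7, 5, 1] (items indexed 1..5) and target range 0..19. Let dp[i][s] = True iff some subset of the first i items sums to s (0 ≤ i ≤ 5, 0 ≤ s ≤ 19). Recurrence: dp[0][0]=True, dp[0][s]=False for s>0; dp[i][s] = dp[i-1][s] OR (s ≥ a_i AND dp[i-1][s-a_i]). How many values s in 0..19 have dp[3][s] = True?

7

i\s   0   1   2   3   4   5   6   7   8   9  10  11  12  13  14  15  16  17  18  19
  0   T   F   F   F   F   F   F   F   F   F   F   F   F   F   F   F   F   F   F   F
  1   T   F   F   F   F   F   F   F   F   T   F   F   F   F   F   F   F   F   F   F
  2   T   F   F   F   F   T   F   F   F   T   F   F   F   F   T   F   F   F   F   F
  3   T   F   F   F   F   T   F   T   F   T   F   F   T   F   T   F   T   F   F   F
  4   T   F   F   F   F   T   F   T   F   T   T   F   T   F   T   F   T   T   F   T
  5   T   T   F   F   F   T   T   T   T   T   T   T   T   T   T   T   T   T   T   T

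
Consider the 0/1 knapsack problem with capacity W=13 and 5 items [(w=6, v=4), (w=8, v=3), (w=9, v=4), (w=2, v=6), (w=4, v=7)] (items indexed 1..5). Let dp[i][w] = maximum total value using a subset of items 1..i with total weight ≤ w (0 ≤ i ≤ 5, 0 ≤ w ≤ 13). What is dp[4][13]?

i\w   0   1   2   3   4   5   6   7   8   9  10  11  12  13
  0   0   0   0   0   0   0   0   0   0   0   0   0   0   0
  1   0   0   0   0   0   0   4   4   4   4   4   4   4   4
  2   0   0   0   0   0   0   4   4   4   4   4   4   4   4
  3   0   0   0   0   0   0   4   4   4   4   4   4   4   4
  4   0   0   6   6   6   6   6   6  10  10  10  10  10  10
  5   0   0   6   6   7   7  13  13  13  13  13  13  17  17

10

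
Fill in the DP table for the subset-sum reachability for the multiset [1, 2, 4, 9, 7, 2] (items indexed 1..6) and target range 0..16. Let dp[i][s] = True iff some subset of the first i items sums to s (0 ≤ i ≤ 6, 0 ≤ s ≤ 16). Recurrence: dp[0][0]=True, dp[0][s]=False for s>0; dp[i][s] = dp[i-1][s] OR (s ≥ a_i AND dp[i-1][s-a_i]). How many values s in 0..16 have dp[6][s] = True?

i\s   0   1   2   3   4   5   6   7   8   9  10  11  12  13  14  15  16
  0   T   F   F   F   F   F   F   F   F   F   F   F   F   F   F   F   F
  1   T   T   F   F   F   F   F   F   F   F   F   F   F   F   F   F   F
  2   T   T   T   T   F   F   F   F   F   F   F   F   F   F   F   F   F
  3   T   T   T   T   T   T   T   T   F   F   F   F   F   F   F   F   F
  4   T   T   T   T   T   T   T   T   F   T   T   T   T   T   T   T   T
  5   T   T   T   T   T   T   T   T   T   T   T   T   T   T   T   T   T
  6   T   T   T   T   T   T   T   T   T   T   T   T   T   T   T   T   T

17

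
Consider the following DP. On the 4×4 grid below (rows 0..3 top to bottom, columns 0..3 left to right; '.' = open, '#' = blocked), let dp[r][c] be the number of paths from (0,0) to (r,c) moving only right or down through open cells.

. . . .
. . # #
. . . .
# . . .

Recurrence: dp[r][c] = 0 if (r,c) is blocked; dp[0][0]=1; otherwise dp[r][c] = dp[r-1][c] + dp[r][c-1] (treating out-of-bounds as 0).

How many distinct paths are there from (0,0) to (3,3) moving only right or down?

r\c   0   1   2   3
  0   1   1   1   1
  1   1   2   0   0
  2   1   3   3   3
  3   0   3   6   9

9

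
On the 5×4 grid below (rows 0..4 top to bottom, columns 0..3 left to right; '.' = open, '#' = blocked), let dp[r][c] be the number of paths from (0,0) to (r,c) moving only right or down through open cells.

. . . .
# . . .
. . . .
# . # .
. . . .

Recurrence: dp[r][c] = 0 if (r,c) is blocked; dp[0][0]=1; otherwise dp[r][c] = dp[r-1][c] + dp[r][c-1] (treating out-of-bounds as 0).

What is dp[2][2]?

3

r\c   0   1   2   3
  0   1   1   1   1
  1   0   1   2   3
  2   0   1   3   6
  3   0   1   0   6
  4   0   1   1   7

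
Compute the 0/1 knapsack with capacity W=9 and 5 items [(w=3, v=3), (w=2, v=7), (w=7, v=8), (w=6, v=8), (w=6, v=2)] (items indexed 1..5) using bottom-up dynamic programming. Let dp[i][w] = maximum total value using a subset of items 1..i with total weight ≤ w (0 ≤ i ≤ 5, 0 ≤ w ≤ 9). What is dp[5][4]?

7

i\w   0   1   2   3   4   5   6   7   8   9
  0   0   0   0   0   0   0   0   0   0   0
  1   0   0   0   3   3   3   3   3   3   3
  2   0   0   7   7   7  10  10  10  10  10
  3   0   0   7   7   7  10  10  10  10  15
  4   0   0   7   7   7  10  10  10  15  15
  5   0   0   7   7   7  10  10  10  15  15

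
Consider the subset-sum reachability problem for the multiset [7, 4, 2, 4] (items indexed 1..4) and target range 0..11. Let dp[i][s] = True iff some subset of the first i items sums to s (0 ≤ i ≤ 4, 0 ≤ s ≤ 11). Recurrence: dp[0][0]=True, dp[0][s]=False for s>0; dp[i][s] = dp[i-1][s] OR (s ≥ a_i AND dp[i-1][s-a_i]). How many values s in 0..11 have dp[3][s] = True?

7

i\s   0   1   2   3   4   5   6   7   8   9  10  11
  0   T   F   F   F   F   F   F   F   F   F   F   F
  1   T   F   F   F   F   F   F   T   F   F   F   F
  2   T   F   F   F   T   F   F   T   F   F   F   T
  3   T   F   T   F   T   F   T   T   F   T   F   T
  4   T   F   T   F   T   F   T   T   T   T   T   T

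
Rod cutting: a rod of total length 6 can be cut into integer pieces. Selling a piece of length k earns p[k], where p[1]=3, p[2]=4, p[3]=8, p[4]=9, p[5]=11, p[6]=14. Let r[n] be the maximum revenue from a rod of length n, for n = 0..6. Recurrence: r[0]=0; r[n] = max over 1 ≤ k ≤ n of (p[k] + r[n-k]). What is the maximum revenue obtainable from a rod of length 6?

   n    0    1    2    3    4    5    6
r[n]    0    3    6    9   12   15   18

18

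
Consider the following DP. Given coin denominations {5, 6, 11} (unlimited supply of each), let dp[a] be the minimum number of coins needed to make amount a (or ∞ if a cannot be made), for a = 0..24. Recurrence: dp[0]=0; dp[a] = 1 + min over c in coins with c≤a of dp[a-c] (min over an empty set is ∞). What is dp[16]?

 a  0  1  2  3  4  5  6  7  8  9 10 11 12 13 14 15 16 17 18 19 20 21 22 23 24
dp  0  -  -  -  -  1  1  -  -  -  2  1  2  -  -  3  2  2  3  -  4  3  2  3  4
(- denotes ∞ / unreachable)

2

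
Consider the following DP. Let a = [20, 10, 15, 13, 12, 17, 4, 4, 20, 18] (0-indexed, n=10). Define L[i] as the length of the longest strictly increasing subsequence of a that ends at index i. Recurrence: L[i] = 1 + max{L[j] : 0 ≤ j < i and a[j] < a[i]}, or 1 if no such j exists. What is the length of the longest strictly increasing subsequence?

4

   i    0    1    2    3    4    5    6    7    8    9
a[i]   20   10   15   13   12   17    4    4   20   18
L[i]    1    1    2    2    2    3    1    1    4    4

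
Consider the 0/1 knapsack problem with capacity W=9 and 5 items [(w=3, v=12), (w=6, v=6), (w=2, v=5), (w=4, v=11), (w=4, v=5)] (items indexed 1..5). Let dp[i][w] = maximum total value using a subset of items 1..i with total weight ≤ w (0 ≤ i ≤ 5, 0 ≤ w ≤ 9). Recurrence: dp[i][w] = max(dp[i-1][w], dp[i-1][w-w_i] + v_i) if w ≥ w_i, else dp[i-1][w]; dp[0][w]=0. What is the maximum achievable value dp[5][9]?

i\w   0   1   2   3   4   5   6   7   8   9
  0   0   0   0   0   0   0   0   0   0   0
  1   0   0   0  12  12  12  12  12  12  12
  2   0   0   0  12  12  12  12  12  12  18
  3   0   0   5  12  12  17  17  17  17  18
  4   0   0   5  12  12  17  17  23  23  28
  5   0   0   5  12  12  17  17  23  23  28

28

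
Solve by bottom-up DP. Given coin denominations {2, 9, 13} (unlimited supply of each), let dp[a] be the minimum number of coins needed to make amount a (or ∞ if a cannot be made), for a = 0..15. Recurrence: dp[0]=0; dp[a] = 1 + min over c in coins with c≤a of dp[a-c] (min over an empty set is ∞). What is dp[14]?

 a  0  1  2  3  4  5  6  7  8  9 10 11 12 13 14 15
dp  0  -  1  -  2  -  3  -  4  1  5  2  6  1  7  2
(- denotes ∞ / unreachable)

7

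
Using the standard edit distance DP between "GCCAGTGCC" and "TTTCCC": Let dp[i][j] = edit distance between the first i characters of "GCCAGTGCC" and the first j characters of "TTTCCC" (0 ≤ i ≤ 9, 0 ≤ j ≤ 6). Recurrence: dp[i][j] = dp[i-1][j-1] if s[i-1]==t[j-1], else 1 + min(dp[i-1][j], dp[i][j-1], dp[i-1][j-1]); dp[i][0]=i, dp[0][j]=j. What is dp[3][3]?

3

   ''  T  T  T  C  C  C
''  0  1  2  3  4  5  6
 G  1  1  2  3  4  5  6
 C  2  2  2  3  3  4  5
 C  3  3  3  3  3  3  4
 A  4  4  4  4  4  4  4
 G  5  5  5  5  5  5  5
 T  6  5  5  5  6  6  6
 G  7  6  6  6  6  7  7
 C  8  7  7  7  6  6  7
 C  9  8  8  8  7  6  6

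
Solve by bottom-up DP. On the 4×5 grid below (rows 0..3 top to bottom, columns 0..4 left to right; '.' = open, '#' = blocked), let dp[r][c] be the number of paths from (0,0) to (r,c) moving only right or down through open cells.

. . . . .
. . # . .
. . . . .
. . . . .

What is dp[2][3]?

r\c   0   1   2   3   4
  0   1   1   1   1   1
  1   1   2   0   1   2
  2   1   3   3   4   6
  3   1   4   7  11  17

4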